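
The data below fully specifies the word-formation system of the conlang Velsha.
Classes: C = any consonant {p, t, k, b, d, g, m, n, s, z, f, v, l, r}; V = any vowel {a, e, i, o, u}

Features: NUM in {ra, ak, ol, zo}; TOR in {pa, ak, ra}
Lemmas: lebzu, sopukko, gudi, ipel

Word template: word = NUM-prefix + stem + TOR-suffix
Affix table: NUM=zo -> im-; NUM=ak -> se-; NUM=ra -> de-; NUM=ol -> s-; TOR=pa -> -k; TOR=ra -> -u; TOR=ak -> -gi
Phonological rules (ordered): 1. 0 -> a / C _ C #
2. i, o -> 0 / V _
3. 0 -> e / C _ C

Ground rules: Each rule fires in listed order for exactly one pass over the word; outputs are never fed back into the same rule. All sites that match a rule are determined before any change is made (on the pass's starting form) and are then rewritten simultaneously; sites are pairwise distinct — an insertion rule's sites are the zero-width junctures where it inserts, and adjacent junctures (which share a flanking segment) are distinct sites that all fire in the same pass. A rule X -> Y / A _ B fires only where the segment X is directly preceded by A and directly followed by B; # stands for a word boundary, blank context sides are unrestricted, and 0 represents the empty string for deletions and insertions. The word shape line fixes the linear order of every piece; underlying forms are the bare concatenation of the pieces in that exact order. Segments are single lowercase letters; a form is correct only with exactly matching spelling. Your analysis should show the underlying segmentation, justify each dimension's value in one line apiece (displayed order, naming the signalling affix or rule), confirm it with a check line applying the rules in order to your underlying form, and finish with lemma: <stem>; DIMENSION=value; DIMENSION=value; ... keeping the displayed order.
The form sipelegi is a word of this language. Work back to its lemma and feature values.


underlying: s-ipel-gi
NUM=ol - signalled by the affix s-
TOR=ak - signalled by the affix -gi
check: sipelgi -> sipelgi -> sipelgi -> sipelegi
lemma: ipel; NUM=ol; TOR=ak


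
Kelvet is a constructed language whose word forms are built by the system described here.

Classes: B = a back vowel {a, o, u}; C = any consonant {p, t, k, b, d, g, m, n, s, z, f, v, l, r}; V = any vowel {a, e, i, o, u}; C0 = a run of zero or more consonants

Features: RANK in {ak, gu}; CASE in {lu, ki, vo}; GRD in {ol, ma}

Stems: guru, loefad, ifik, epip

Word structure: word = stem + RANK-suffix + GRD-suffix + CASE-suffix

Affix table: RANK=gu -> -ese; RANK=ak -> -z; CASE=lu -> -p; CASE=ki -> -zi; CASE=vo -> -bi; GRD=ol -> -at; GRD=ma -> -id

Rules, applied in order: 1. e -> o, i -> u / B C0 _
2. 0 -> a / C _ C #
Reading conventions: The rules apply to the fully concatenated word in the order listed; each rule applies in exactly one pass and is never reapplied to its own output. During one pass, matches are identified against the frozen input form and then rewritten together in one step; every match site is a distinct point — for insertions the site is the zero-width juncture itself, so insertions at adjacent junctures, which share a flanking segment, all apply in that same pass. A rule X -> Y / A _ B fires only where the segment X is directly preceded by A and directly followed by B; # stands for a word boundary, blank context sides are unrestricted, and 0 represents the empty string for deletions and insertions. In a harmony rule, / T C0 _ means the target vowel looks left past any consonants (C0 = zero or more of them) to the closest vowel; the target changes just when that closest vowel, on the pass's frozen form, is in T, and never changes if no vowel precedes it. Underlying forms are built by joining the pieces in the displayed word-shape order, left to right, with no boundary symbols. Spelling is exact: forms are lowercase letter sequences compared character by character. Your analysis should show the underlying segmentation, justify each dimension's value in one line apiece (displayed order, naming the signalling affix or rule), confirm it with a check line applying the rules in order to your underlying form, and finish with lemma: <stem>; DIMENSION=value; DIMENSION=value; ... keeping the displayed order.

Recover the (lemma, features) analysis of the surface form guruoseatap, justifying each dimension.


underlying: guru-ese-at-p
RANK=gu - signalled by the affix -ese
CASE=lu - signalled by the affix -p
GRD=ol - signalled by the affix -at
check: gurueseatp -> guruoseatp -> guruoseatap
lemma: guru; RANK=gu; CASE=lu; GRD=ol


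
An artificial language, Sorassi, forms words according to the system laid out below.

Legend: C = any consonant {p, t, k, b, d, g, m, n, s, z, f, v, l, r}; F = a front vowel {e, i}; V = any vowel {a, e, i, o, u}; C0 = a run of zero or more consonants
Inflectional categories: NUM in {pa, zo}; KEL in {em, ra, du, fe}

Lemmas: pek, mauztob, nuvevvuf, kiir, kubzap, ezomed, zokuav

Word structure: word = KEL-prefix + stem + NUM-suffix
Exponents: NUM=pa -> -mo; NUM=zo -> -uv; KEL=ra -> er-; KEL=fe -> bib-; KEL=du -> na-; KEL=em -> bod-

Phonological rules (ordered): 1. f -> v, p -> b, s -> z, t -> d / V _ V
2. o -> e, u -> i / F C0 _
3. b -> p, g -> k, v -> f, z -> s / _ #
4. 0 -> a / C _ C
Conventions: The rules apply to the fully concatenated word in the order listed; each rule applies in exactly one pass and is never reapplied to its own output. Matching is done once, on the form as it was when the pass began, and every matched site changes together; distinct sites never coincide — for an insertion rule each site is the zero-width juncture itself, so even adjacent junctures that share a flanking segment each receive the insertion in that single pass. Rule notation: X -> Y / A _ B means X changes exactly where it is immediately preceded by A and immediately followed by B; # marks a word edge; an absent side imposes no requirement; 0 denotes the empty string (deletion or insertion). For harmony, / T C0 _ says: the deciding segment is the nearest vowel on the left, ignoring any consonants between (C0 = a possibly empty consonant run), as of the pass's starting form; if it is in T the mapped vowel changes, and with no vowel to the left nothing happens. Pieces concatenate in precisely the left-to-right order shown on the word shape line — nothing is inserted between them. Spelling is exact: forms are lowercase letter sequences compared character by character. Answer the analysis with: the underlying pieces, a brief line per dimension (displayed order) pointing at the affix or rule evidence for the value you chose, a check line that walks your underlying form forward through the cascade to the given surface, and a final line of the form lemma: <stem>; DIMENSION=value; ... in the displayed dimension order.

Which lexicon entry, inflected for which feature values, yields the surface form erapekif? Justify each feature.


underlying: er-pek-uv
NUM=zo - signalled by the affix -uv
KEL=ra - signalled by the affix er-
check: erpekuv -> erpekuv -> erpekiv -> erpekif -> erapekif
lemma: pek; NUM=zo; KEL=ra


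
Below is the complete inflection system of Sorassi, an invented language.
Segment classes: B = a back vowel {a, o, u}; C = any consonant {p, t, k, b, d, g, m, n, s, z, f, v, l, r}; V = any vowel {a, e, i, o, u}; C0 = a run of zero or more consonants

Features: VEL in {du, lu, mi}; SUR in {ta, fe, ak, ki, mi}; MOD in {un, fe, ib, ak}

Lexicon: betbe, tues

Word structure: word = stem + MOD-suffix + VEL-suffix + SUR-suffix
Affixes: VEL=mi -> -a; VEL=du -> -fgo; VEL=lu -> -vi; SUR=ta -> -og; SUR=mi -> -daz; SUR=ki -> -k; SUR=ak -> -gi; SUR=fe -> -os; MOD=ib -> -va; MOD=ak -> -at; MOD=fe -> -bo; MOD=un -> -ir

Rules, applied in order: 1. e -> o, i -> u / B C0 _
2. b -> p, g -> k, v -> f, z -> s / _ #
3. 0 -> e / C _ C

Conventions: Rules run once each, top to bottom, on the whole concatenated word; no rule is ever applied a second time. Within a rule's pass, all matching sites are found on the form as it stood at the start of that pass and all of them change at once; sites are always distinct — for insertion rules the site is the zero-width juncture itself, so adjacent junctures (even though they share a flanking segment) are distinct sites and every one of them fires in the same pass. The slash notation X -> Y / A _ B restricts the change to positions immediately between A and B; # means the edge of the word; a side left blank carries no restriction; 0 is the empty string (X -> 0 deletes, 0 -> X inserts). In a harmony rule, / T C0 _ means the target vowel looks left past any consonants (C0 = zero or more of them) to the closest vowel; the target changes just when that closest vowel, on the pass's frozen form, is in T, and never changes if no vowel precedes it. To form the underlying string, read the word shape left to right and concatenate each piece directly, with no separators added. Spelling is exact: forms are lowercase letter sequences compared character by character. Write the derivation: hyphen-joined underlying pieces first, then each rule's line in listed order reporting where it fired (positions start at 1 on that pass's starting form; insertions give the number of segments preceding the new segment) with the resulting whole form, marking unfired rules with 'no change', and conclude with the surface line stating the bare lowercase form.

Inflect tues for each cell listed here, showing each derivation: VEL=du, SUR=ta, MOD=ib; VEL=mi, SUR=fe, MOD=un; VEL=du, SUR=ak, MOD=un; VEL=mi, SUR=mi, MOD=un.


cell VEL=du, SUR=ta, MOD=ib:
underlying: tues-va-fgo-og
1. e -> o, i -> u / B C0 _: fires at position(s) 3: tuosvafgoog
2. b -> p, g -> k, v -> f, z -> s / _ #: fires at position(s) 11: tuosvafgook
3. 0 -> e / C _ C: inserts after position(s) 4, 7: tuosevafegook
surface: tuosevafegook

cell VEL=mi, SUR=fe, MOD=un:
underlying: tues-ir-a-os
1. e -> o, i -> u / B C0 _: fires at position(s) 3: tuosiraos
2. b -> p, g -> k, v -> f, z -> s / _ #: no change
3. 0 -> e / C _ C: no change
surface: tuosiraos

cell VEL=du, SUR=ak, MOD=un:
underlying: tues-ir-fgo-gi
1. e -> o, i -> u / B C0 _: fires at position(s) 3, 11: tuosirfgogu
2. b -> p, g -> k, v -> f, z -> s / _ #: no change
3. 0 -> e / C _ C: inserts after position(s) 6, 7: tuosirefegogu
surface: tuosirefegogu

cell VEL=mi, SUR=mi, MOD=un:
underlying: tues-ir-a-daz
1. e -> o, i -> u / B C0 _: fires at position(s) 3: tuosiradaz
2. b -> p, g -> k, v -> f, z -> s / _ #: fires at position(s) 10: tuosiradas
3. 0 -> e / C _ C: no change
surface: tuosiradas


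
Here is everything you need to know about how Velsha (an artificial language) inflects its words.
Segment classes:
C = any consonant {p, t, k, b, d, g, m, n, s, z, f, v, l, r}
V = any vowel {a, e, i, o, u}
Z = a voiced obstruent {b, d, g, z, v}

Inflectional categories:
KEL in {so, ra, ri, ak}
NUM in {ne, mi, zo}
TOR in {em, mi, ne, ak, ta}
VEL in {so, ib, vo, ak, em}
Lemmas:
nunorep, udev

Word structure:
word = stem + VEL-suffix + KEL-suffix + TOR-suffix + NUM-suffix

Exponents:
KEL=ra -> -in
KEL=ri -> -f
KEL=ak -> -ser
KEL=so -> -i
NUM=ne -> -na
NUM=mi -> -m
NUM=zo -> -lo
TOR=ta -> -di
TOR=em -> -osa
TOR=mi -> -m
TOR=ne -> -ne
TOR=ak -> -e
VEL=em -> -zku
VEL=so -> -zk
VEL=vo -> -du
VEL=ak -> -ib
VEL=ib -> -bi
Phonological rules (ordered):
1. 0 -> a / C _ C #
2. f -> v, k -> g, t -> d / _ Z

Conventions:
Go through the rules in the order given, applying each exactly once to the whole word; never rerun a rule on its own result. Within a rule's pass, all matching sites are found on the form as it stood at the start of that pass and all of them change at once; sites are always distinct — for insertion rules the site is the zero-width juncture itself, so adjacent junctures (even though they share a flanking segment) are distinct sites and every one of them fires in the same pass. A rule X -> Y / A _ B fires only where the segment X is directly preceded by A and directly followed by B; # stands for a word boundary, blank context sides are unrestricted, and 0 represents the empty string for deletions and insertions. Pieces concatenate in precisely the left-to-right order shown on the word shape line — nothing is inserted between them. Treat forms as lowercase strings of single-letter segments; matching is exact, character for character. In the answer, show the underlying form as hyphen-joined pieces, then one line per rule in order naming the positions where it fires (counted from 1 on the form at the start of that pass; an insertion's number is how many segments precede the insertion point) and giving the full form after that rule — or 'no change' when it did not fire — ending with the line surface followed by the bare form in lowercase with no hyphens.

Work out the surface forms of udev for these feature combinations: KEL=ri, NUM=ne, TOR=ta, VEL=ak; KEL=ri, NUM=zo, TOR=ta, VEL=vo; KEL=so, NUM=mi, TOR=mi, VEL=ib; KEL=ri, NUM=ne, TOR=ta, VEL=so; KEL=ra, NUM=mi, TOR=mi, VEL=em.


cell KEL=ri, NUM=ne, TOR=ta, VEL=ak:
underlying: udev-ib-f-di-na
1. 0 -> a / C _ C #: no change
2. f -> v, k -> g, t -> d / _ Z: fires at position(s) 7: udevibvdina
surface: udevibvdina

cell KEL=ri, NUM=zo, TOR=ta, VEL=vo:
underlying: udev-du-f-di-lo
1. 0 -> a / C _ C #: no change
2. f -> v, k -> g, t -> d / _ Z: fires at position(s) 7: udevduvdilo
surface: udevduvdilo

cell KEL=so, NUM=mi, TOR=mi, VEL=ib:
underlying: udev-bi-i-m-m
1. 0 -> a / C _ C #: inserts after position(s) 8: udevbiimam
2. f -> v, k -> g, t -> d / _ Z: no change
surface: udevbiimam

cell KEL=ri, NUM=ne, TOR=ta, VEL=so:
underlying: udev-zk-f-di-na
1. 0 -> a / C _ C #: no change
2. f -> v, k -> g, t -> d / _ Z: fires at position(s) 7: udevzkvdina
surface: udevzkvdina

cell KEL=ra, NUM=mi, TOR=mi, VEL=em:
underlying: udev-zku-in-m-m
1. 0 -> a / C _ C #: inserts after position(s) 10: udevzkuinmam
2. f -> v, k -> g, t -> d / _ Z: no change
surface: udevzkuinmam


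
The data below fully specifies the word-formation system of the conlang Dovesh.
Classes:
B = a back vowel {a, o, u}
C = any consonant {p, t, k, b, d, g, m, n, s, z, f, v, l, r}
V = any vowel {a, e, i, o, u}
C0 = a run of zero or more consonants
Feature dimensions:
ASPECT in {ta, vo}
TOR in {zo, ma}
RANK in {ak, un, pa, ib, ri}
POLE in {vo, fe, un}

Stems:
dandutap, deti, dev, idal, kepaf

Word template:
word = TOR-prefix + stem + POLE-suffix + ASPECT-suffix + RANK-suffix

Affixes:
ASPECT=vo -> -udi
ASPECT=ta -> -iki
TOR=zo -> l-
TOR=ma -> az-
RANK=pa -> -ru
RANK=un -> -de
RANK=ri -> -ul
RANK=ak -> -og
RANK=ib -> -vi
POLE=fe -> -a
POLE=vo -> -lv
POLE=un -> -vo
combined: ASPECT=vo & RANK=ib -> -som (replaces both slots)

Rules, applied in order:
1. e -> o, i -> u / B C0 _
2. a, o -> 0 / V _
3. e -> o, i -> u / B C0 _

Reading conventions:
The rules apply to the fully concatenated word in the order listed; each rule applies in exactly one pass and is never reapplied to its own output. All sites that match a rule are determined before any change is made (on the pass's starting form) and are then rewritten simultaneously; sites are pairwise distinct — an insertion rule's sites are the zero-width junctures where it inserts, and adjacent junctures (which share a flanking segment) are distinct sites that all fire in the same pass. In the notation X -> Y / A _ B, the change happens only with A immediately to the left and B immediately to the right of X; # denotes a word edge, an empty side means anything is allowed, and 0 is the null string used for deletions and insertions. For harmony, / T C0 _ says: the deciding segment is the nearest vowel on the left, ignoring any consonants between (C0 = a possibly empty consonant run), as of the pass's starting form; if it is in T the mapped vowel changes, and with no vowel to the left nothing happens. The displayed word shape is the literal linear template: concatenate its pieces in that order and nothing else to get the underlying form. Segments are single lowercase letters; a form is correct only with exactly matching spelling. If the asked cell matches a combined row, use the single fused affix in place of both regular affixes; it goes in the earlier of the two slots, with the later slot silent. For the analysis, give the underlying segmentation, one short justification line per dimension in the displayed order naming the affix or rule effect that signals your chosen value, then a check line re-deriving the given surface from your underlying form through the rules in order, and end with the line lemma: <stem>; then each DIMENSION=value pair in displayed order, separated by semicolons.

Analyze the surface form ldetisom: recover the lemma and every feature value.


underlying: l-deti-a-som
ASPECT=vo - signalled by the combined affix row
TOR=zo - signalled by the affix l-
RANK=ib - signalled by the combined affix row
POLE=fe - signalled by the affix -a
check: ldetiasom -> ldetiasom -> ldetisom -> ldetisom
lemma: deti; ASPECT=vo; TOR=zo; RANK=ib; POLE=fe


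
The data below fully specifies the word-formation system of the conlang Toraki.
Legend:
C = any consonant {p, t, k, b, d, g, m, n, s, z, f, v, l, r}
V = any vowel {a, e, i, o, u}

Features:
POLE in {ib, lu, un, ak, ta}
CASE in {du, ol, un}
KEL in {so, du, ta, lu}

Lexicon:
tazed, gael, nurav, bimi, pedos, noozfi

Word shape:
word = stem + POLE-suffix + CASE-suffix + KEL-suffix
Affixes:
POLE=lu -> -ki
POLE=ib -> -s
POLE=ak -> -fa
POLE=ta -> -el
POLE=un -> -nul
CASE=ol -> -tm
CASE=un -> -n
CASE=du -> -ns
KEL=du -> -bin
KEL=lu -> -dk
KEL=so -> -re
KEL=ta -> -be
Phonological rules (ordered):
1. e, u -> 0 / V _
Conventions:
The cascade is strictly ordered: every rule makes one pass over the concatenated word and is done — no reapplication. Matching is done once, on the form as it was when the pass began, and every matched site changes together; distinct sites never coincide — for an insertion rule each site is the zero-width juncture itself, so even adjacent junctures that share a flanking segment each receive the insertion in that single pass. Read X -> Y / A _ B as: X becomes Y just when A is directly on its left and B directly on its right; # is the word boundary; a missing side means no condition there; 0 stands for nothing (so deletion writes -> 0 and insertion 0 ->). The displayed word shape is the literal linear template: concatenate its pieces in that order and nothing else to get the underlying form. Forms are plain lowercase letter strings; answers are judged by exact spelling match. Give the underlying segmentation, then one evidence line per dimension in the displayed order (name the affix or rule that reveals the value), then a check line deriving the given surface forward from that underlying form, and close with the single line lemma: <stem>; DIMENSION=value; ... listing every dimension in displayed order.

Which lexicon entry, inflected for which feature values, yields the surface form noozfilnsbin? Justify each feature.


underlying: noozfi-el-ns-bin
POLE=ta - signalled by the affix -el
CASE=du - signalled by the affix -ns
KEL=du - signalled by the affix -bin
check: noozfielnsbin -> noozfilnsbin
lemma: noozfi; POLE=ta; CASE=du; KEL=du


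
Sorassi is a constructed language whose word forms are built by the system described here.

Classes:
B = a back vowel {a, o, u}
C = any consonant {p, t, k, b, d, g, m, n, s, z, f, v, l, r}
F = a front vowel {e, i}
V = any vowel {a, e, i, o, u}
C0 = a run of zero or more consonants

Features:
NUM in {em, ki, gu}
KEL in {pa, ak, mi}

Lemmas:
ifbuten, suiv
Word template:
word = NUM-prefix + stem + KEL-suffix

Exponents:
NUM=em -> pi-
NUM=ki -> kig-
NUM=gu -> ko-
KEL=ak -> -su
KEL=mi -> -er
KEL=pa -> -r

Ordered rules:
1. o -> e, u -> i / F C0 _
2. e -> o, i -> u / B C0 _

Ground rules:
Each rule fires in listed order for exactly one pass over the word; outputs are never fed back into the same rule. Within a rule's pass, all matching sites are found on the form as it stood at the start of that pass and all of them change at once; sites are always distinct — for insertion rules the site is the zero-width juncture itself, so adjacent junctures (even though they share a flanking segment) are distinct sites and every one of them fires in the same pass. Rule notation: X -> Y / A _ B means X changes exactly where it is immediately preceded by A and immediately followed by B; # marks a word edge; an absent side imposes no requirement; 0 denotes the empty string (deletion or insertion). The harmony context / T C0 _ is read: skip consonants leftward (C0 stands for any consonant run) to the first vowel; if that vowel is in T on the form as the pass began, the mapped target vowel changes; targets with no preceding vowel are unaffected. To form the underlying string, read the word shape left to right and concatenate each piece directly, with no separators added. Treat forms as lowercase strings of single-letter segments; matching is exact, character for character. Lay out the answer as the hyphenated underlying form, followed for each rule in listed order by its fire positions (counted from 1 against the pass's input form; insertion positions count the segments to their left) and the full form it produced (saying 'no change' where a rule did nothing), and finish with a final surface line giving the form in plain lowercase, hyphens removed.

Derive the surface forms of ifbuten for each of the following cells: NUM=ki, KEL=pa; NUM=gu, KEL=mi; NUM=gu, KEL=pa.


cell NUM=ki, KEL=pa:
underlying: kig-ifbuten-r
1. o -> e, u -> i / F C0 _: fires at position(s) 7: kigifbitenr
2. e -> o, i -> u / B C0 _: no change
surface: kigifbitenr

cell NUM=gu, KEL=mi:
underlying: ko-ifbuten-er
1. o -> e, u -> i / F C0 _: fires at position(s) 6: koifbitener
2. e -> o, i -> u / B C0 _: fires at position(s) 3: koufbitener
surface: koufbitener

cell NUM=gu, KEL=pa:
underlying: ko-ifbuten-r
1. o -> e, u -> i / F C0 _: fires at position(s) 6: koifbitenr
2. e -> o, i -> u / B C0 _: fires at position(s) 3: koufbitenr
surface: koufbitenr


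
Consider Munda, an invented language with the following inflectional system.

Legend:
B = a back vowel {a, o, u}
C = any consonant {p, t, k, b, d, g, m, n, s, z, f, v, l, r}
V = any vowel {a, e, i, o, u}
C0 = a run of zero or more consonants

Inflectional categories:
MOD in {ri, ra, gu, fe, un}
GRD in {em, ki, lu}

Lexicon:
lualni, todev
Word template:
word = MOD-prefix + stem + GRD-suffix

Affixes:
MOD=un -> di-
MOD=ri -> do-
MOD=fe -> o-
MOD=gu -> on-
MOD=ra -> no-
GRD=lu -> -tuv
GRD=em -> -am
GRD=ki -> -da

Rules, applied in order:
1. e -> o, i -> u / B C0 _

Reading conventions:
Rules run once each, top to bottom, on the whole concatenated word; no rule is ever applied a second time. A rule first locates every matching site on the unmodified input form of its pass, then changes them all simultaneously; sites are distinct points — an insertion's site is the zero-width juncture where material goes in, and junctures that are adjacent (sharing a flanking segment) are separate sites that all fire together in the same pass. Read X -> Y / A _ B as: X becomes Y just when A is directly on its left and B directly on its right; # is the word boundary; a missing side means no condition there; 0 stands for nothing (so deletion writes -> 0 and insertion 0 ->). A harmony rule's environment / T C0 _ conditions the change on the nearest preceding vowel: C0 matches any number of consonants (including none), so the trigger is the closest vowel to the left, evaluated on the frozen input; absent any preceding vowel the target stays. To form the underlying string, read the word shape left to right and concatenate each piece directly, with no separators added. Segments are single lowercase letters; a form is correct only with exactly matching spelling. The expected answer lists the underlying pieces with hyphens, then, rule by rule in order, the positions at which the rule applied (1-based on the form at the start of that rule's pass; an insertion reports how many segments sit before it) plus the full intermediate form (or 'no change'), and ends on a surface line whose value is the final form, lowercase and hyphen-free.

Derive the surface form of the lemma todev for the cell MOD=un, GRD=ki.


underlying: di-todev-da
1. e -> o, i -> u / B C0 _: fires at position(s) 6: ditodovda
surface: ditodovda


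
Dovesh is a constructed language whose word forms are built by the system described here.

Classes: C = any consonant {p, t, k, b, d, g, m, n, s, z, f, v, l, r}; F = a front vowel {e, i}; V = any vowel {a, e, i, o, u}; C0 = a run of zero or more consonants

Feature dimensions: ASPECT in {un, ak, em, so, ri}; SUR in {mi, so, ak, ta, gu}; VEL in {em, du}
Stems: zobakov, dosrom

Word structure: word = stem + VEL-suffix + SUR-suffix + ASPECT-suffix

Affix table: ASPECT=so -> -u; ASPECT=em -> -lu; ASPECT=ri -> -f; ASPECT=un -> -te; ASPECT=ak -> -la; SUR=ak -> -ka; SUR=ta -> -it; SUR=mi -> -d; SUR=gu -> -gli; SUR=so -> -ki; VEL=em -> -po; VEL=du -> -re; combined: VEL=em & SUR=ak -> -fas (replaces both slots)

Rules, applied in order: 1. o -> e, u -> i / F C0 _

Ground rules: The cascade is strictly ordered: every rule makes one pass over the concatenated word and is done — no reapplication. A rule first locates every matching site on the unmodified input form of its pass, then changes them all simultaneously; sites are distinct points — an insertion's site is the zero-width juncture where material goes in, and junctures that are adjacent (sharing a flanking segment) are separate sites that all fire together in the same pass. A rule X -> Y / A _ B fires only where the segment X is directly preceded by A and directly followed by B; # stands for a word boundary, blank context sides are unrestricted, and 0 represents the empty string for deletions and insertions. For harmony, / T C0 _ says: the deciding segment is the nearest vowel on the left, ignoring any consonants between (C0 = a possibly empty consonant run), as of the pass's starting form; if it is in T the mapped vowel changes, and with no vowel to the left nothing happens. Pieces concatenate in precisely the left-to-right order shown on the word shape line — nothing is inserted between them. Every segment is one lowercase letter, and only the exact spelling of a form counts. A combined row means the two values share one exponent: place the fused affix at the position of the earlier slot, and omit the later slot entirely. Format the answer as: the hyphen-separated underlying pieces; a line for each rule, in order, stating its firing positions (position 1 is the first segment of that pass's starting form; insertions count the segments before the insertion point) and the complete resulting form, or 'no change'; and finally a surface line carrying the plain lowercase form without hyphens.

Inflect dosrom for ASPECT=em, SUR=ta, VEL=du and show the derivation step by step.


underlying: dosrom-re-it-lu
1. o -> e, u -> i / F C0 _: fires at position(s) 12: dosromreitli
surface: dosromreitli


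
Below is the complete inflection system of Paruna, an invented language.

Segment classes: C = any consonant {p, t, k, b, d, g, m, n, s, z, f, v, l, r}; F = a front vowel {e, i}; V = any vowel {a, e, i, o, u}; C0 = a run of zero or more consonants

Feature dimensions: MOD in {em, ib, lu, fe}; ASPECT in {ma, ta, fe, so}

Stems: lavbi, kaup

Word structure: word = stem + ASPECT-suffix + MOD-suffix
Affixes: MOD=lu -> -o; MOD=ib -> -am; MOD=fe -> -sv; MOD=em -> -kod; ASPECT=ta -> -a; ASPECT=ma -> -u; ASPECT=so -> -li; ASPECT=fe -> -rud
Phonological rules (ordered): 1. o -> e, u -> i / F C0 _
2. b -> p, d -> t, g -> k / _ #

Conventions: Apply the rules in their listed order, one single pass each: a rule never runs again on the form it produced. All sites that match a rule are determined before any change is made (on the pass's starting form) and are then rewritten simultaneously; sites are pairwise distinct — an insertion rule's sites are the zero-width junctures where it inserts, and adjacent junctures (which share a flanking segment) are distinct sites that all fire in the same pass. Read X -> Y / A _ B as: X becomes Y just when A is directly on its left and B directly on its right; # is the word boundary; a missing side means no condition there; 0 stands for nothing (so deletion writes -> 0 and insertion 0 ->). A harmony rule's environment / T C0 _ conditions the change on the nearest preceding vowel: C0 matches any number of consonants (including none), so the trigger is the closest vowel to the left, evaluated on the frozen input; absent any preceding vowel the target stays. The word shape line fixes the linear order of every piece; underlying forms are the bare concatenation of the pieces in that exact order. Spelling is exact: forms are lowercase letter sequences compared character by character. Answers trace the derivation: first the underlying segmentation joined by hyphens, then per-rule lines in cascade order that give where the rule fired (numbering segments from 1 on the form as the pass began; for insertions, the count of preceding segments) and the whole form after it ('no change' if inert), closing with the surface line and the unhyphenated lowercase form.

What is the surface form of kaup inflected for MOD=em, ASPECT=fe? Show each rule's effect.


underlying: kaup-rud-kod
1. o -> e, u -> i / F C0 _: no change
2. b -> p, d -> t, g -> k / _ #: fires at position(s) 10: kauprudkot
surface: kauprudkot


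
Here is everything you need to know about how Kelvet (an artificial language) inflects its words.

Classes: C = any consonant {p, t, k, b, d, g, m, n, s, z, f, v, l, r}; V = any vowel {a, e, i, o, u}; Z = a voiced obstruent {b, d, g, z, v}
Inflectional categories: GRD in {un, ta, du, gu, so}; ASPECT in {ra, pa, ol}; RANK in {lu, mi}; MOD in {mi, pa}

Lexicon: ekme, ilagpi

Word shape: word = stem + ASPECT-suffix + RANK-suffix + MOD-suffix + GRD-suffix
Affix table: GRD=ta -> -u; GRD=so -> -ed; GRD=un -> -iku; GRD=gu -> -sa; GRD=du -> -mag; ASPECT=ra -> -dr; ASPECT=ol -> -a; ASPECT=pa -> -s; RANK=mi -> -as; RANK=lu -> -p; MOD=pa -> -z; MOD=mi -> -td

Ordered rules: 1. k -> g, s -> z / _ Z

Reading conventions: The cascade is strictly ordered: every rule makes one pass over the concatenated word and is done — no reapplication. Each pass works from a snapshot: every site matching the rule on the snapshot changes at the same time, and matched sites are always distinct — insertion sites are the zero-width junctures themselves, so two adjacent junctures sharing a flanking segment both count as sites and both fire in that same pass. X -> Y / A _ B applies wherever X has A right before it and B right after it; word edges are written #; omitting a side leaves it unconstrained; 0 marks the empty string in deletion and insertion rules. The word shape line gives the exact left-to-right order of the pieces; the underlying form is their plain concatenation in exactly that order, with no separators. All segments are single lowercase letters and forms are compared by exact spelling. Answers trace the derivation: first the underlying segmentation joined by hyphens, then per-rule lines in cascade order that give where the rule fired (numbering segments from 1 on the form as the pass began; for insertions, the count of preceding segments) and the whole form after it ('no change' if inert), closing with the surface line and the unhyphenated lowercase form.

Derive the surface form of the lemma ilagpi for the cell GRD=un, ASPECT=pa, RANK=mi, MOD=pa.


underlying: ilagpi-s-as-z-iku
1. k -> g, s -> z / _ Z: fires at position(s) 9: ilagpisazziku
surface: ilagpisazziku


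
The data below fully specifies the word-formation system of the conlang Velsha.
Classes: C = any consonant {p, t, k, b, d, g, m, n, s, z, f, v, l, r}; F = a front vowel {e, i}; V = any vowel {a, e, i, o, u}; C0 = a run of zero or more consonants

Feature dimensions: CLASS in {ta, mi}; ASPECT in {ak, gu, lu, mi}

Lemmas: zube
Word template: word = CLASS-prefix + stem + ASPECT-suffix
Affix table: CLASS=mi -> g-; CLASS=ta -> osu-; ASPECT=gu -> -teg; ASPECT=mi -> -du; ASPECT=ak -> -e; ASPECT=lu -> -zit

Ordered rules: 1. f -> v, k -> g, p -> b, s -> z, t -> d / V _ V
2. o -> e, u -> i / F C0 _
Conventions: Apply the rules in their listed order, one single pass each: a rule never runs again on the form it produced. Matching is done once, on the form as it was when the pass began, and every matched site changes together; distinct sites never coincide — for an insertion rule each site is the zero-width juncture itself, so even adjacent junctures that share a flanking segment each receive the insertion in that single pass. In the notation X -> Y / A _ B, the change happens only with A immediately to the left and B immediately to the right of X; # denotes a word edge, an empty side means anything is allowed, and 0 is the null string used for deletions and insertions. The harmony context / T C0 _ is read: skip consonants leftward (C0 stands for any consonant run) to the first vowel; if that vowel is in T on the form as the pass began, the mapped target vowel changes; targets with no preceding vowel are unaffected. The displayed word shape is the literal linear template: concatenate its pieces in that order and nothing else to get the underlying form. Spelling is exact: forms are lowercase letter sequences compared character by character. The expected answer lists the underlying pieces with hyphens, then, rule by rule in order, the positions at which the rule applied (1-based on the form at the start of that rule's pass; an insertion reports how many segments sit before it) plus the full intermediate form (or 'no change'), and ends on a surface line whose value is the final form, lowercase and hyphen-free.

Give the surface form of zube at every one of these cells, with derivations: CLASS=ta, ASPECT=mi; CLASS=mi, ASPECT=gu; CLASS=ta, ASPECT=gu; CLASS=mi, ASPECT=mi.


cell CLASS=ta, ASPECT=mi:
underlying: osu-zube-du
1. f -> v, k -> g, p -> b, s -> z, t -> d / V _ V: fires at position(s) 2: ozuzubedu
2. o -> e, u -> i / F C0 _: fires at position(s) 9: ozuzubedi
surface: ozuzubedi

cell CLASS=mi, ASPECT=gu:
underlying: g-zube-teg
1. f -> v, k -> g, p -> b, s -> z, t -> d / V _ V: fires at position(s) 6: gzubedeg
2. o -> e, u -> i / F C0 _: no change
surface: gzubedeg

cell CLASS=ta, ASPECT=gu:
underlying: osu-zube-teg
1. f -> v, k -> g, p -> b, s -> z, t -> d / V _ V: fires at position(s) 2, 8: ozuzubedeg
2. o -> e, u -> i / F C0 _: no change
surface: ozuzubedeg

cell CLASS=mi, ASPECT=mi:
underlying: g-zube-du
1. f -> v, k -> g, p -> b, s -> z, t -> d / V _ V: no change
2. o -> e, u -> i / F C0 _: fires at position(s) 7: gzubedi
surface: gzubedi


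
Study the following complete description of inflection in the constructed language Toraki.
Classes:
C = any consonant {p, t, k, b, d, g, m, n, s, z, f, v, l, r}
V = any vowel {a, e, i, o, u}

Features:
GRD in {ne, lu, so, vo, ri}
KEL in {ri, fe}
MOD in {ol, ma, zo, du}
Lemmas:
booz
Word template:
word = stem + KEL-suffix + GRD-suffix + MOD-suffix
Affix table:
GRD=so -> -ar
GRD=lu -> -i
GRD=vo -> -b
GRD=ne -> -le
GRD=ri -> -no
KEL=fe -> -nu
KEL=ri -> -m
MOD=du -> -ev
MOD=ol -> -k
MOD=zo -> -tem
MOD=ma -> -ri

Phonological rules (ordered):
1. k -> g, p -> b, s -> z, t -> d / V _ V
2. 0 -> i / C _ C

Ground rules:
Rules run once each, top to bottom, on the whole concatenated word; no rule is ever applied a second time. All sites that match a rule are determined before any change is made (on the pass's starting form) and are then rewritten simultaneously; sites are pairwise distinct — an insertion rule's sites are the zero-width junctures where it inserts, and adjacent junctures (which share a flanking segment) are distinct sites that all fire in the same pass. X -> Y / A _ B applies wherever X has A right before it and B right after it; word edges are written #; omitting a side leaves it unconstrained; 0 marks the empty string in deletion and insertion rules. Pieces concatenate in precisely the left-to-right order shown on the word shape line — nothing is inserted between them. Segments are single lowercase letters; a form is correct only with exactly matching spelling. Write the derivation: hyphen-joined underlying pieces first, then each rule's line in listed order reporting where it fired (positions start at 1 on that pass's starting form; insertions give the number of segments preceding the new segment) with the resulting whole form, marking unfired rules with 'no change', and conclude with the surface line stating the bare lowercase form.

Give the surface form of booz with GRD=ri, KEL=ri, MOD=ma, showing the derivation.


underlying: booz-m-no-ri
1. k -> g, p -> b, s -> z, t -> d / V _ V: no change
2. 0 -> i / C _ C: inserts after position(s) 4, 5: booziminori
surface: booziminori


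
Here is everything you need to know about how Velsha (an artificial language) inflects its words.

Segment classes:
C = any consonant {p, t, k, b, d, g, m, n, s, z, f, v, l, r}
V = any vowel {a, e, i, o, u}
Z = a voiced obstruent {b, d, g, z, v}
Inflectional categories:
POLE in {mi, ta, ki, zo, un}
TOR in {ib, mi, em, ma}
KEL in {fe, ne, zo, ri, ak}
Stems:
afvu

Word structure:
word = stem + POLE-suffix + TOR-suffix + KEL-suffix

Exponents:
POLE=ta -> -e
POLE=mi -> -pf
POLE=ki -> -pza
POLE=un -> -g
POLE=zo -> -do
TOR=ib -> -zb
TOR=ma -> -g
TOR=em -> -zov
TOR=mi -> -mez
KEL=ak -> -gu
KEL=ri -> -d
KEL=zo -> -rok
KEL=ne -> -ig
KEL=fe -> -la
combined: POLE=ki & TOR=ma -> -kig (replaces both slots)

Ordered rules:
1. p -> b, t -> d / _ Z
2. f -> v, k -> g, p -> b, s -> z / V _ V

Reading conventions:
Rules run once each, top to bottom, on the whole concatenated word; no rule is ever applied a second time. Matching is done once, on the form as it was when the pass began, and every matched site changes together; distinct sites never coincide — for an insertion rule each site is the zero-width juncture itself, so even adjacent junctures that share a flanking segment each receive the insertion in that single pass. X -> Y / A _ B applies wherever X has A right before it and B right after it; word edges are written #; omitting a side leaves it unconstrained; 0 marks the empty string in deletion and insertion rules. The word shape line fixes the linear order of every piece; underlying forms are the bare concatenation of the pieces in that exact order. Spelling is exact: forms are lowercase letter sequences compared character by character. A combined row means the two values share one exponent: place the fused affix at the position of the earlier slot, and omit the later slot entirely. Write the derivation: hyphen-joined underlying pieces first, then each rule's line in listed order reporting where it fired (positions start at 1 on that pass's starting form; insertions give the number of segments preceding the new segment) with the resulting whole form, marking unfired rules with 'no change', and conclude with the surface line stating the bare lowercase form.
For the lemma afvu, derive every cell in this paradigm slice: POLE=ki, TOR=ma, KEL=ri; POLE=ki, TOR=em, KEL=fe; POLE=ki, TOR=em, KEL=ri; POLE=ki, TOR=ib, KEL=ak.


cell POLE=ki, TOR=ma, KEL=ri:
underlying: afvu-kig-d
1. p -> b, t -> d / _ Z: no change
2. f -> v, k -> g, p -> b, s -> z / V _ V: fires at position(s) 5: afvugigd
surface: afvugigd

cell POLE=ki, TOR=em, KEL=fe:
underlying: afvu-pza-zov-la
1. p -> b, t -> d / _ Z: fires at position(s) 5: afvubzazovla
2. f -> v, k -> g, p -> b, s -> z / V _ V: no change
surface: afvubzazovla

cell POLE=ki, TOR=em, KEL=ri:
underlying: afvu-pza-zov-d
1. p -> b, t -> d / _ Z: fires at position(s) 5: afvubzazovd
2. f -> v, k -> g, p -> b, s -> z / V _ V: no change
surface: afvubzazovd

cell POLE=ki, TOR=ib, KEL=ak:
underlying: afvu-pza-zb-gu
1. p -> b, t -> d / _ Z: fires at position(s) 5: afvubzazbgu
2. f -> v, k -> g, p -> b, s -> z / V _ V: no change
surface: afvubzazbgu


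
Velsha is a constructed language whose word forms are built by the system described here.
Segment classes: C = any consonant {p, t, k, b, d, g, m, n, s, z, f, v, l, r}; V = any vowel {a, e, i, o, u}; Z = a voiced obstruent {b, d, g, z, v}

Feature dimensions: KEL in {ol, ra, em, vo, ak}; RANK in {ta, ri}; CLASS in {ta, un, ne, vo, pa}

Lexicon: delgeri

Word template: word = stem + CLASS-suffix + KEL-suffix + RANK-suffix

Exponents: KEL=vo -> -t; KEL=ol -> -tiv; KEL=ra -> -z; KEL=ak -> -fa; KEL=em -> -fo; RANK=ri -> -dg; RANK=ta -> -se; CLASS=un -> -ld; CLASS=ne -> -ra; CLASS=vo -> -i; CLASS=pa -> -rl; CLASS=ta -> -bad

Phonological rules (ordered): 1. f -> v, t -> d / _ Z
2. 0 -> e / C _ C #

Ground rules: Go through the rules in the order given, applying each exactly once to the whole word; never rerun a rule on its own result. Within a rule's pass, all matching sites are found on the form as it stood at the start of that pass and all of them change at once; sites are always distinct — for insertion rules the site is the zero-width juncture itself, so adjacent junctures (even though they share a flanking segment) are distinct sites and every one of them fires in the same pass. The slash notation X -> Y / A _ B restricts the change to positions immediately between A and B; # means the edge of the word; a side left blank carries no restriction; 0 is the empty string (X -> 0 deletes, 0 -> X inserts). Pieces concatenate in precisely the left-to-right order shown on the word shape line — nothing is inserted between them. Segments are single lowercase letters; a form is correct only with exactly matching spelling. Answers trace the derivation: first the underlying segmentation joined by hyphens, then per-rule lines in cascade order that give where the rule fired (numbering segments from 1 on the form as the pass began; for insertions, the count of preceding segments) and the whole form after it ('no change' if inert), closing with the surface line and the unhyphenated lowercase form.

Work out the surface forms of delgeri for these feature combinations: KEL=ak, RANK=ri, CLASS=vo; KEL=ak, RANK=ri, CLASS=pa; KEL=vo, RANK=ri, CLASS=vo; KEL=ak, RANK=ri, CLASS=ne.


cell KEL=ak, RANK=ri, CLASS=vo:
underlying: delgeri-i-fa-dg
1. f -> v, t -> d / _ Z: no change
2. 0 -> e / C _ C #: inserts after position(s) 11: delgeriifadeg
surface: delgeriifadeg

cell KEL=ak, RANK=ri, CLASS=pa:
underlying: delgeri-rl-fa-dg
1. f -> v, t -> d / _ Z: no change
2. 0 -> e / C _ C #: inserts after position(s) 12: delgerirlfadeg
surface: delgerirlfadeg

cell KEL=vo, RANK=ri, CLASS=vo:
underlying: delgeri-i-t-dg
1. f -> v, t -> d / _ Z: fires at position(s) 9: delgeriiddg
2. 0 -> e / C _ C #: inserts after position(s) 10: delgeriiddeg
surface: delgeriiddeg

cell KEL=ak, RANK=ri, CLASS=ne:
underlying: delgeri-ra-fa-dg
1. f -> v, t -> d / _ Z: no change
2. 0 -> e / C _ C #: inserts after position(s) 12: delgerirafadeg
surface: delgerirafadeg
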